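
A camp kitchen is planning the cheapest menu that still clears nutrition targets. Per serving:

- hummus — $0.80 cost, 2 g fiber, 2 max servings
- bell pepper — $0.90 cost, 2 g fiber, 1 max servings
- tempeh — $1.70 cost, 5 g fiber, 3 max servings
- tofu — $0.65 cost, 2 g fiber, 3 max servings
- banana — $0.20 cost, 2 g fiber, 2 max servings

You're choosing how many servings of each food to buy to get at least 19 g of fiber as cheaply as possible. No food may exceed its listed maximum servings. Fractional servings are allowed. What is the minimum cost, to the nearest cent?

Cost per g of fiber: banana $0.1000, tofu $0.3250, tempeh $0.3400, hummus $0.4000, bell pepper $0.4500.
Take 2 servings of banana: +4.0 g fiber for $0.40 (total $0.40, still need 15.0 g).
Take 3 servings of tofu: +6.0 g fiber for $1.95 (total $2.35, still need 9.0 g).
Take 1.8 servings of tempeh: +9.0 g fiber for $3.06 (total $5.41, still need 0.0 g).
Filling from the cheapest source first is optimal under one linear minimum: $5.41.

$5.41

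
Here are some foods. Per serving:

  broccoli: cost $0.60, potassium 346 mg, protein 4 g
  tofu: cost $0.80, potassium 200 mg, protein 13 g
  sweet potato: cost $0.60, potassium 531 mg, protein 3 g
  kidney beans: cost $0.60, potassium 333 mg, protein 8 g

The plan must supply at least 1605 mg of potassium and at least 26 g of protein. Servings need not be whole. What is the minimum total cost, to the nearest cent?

$2.43

With two linear requirements the optimum uses one or two foods; enumerate the corners.
broccoli only: max(1605/346, 26/4) = 6.5 servings → $3.90.
tofu only: max(1605/200, 26/13) = 8.025 servings → $6.42.
sweet potato only: max(1605/531, 26/3) = 8.667 servings → $5.20.
kidney beans only: max(1605/333, 26/8) = 4.82 servings → $2.89.
broccoli + tofu with both tight: 4.236 servings and 0.6966 servings → $3.10.
broccoli + sweet potato: intersection lies outside the first quadrant.
broccoli + kidney beans with both tight: 2.912 servings and 1.794 servings → $2.82.
tofu + sweet potato with both tight: 1.426 servings and 2.485 servings → $2.63.
tofu + kidney beans with both targets exact would need a negative amount; discard.
sweet potato + kidney beans with both tight: 1.287 servings and 2.767 servings → $2.43.
The minimum over all feasible corners is $2.43.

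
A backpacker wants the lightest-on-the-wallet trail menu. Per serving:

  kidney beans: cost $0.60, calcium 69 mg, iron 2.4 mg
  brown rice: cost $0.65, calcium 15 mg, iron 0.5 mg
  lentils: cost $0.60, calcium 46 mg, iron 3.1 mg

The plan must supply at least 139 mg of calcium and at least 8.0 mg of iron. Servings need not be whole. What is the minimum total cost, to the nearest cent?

Minimising a linear cost over {calcium ≥ 139, iron ≥ 8.0, servings ≥ 0} — the optimum is at a vertex, using one or two foods.
kidney beans only: max(139/69, 8.0/2.4) = 3.333 servings → $2.00.
brown rice only: max(139/15, 8.0/0.5) = 16 servings → $10.40.
lentils only: max(139/46, 8.0/3.1) = 3.022 servings → $1.81.
kidney beans + brown rice: intersection lies outside the first quadrant.
kidney beans + lentils with both tight: 0.6077 servings and 2.11 servings → $1.63.
brown rice + lentils with both tight: 2.677 servings and 2.149 servings → $3.03.
The minimum over all feasible corners is $1.63.

$1.63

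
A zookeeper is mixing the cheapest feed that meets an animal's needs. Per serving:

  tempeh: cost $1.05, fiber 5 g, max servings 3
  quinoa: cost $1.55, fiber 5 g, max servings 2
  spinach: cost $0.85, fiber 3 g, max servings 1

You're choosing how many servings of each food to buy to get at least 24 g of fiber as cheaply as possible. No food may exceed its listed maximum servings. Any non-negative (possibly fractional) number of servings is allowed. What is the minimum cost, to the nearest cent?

$5.86

Cost per g of fiber: tempeh $0.2100, spinach $0.2833, quinoa $0.3100.
Take 3 servings of tempeh: +15.0 g fiber for $3.15 (total $3.15, still need 9.0 g).
Take 1 serving of spinach: +3.0 g fiber for $0.85 (total $4.00, still need 6.0 g).
Take 1.2 servings of quinoa: +6.0 g fiber for $1.86 (total $5.86, still need 0.0 g).
Greedy by cheapest-per-g is optimal for a single linear constraint, so the minimum cost is $5.86.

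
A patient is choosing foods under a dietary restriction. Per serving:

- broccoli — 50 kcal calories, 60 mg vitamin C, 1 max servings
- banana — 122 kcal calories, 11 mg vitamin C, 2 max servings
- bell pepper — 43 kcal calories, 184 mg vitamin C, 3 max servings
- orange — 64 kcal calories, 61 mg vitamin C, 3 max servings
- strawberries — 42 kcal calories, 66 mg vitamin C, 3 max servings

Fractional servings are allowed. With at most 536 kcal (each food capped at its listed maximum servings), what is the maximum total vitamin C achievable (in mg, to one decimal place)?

996.5 mg

Vitamin C per kcal: bell pepper 4.279, strawberries 1.571, broccoli 1.2, orange 0.9531, banana 0.09016.
Take 3 servings of bell pepper: uses 129 kcal, +552.0 mg vitamin C (running total 552.0 mg).
Take 3 servings of strawberries: uses 126 kcal, +198.0 mg vitamin C (running total 750.0 mg).
Take 1 serving of broccoli: uses 50 kcal, +60.0 mg vitamin C (running total 810.0 mg).
Take 3 servings of orange: uses 192 kcal, +183.0 mg vitamin C (running total 993.0 mg).
Take 0.3197 servings of banana: uses 39 kcal, +3.5 mg vitamin C (running total 996.5 mg).
Greedy by best ratio exhausts the calories allowance optimally: 996.5 mg.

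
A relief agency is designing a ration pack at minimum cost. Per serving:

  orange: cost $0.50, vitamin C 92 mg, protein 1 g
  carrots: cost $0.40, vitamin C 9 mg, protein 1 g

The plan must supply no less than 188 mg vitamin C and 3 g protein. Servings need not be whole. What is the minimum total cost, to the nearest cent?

Compare the cost at each extreme point of the feasible region.
orange only: max(188/92, 3/1) = 3 servings → $1.50.
carrots only: max(188/9, 3/1) = 20.89 servings → $8.36.
orange + carrots with both tight: 1.94 servings and 1.06 servings → $1.39.
Cheapest feasible corner: $1.39.

$1.39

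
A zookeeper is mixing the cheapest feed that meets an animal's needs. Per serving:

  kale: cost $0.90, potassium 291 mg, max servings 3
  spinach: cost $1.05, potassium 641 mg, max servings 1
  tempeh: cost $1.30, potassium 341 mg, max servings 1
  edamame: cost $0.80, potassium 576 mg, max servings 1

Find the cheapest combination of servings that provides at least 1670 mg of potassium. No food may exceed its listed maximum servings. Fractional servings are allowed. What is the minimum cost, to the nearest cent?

$3.25

Cost per mg of potassium: edamame $0.0014, spinach $0.0016, kale $0.0031, tempeh $0.0038.
Take 1 serving of edamame: +576.0 mg potassium for $0.80 (total $0.80, still need 1094.0 mg).
Take 1 serving of spinach: +641.0 mg potassium for $1.05 (total $1.85, still need 453.0 mg).
Take 1.557 servings of kale: +453.0 mg potassium for $1.40 (total $3.25, still need 0.0 mg).
Greedy by cheapest-per-mg is optimal for a single linear constraint, so the minimum cost is $3.25.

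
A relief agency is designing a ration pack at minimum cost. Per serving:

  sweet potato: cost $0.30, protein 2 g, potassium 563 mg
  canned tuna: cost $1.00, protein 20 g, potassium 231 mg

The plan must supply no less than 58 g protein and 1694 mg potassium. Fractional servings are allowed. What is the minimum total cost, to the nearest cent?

$3.28

Compare the cost at each extreme point of the feasible region.
sweet potato only: max(58/2, 1694/563) = 29 servings → $8.70.
canned tuna only: max(58/20, 1694/231) = 7.333 servings → $7.33.
sweet potato + canned tuna with both tight: 1.897 servings and 2.71 servings → $3.28.
Cheapest feasible corner: $3.28.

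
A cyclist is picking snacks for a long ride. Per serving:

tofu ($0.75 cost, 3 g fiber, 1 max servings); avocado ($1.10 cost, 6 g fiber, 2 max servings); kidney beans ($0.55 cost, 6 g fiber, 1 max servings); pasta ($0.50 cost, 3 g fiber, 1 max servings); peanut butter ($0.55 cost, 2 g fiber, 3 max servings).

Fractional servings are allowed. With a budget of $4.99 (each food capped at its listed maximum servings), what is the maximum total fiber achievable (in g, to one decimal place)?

27.6 g

Fiber per dollar: kidney beans 10.91, pasta 6, avocado 5.455, tofu 4, peanut butter 3.636.
Take 1 serving of kidney beans: spends $0.55, +6.0 g fiber (running total 6.0 g).
Take 1 serving of pasta: spends $0.50, +3.0 g fiber (running total 9.0 g).
Take 2 servings of avocado: spends $2.20, +12.0 g fiber (running total 21.0 g).
Take 1 serving of tofu: spends $0.75, +3.0 g fiber (running total 24.0 g).
Take 1.8 servings of peanut butter: spends $0.99, +3.6 g fiber (running total 27.6 g).
Greedy by best ratio exhausts the cost allowance optimally: 27.6 g.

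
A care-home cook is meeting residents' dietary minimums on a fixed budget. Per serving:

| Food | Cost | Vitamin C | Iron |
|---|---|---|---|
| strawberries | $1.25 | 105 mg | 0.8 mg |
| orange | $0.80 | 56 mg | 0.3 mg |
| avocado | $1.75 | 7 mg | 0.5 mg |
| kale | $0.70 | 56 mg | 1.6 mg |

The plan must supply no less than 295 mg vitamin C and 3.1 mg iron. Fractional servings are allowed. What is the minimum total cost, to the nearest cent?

This is a tiny linear program; its minimum lies at a vertex of the feasible set. List the vertices and price them.
strawberries only: max(295/105, 3.1/0.8) = 3.875 servings → $4.84.
orange only: max(295/56, 3.1/0.3) = 10.33 servings → $8.27.
avocado only: max(295/7, 3.1/0.5) = 42.14 servings → $73.75.
kale only: max(295/56, 3.1/1.6) = 5.268 servings → $3.69.
strawberries + orange with both targets exact would need a negative amount; discard.
strawberries + avocado with both tight: 2.682 servings and 1.908 servings → $6.69.
strawberries + kale with both tight: 2.422 servings and 0.7265 servings → $3.54.
orange + avocado with both tight: 4.857 servings and 3.286 servings → $9.64.
orange + kale with both tight: 4.099 servings and 1.169 servings → $4.10.
avocado + kale: the both-tight solution has a negative serving — not a feasible corner.
So the least-cost plan costs $3.54.

$3.54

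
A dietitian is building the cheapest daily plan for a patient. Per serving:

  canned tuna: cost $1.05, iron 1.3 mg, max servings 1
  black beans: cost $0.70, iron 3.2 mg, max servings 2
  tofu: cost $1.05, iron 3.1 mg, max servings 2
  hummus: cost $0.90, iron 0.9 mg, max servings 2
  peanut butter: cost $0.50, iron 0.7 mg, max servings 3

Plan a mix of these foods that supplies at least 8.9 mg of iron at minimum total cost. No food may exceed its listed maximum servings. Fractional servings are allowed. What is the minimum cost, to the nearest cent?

Cost per mg of iron: black beans $0.2188, tofu $0.3387, peanut butter $0.7143, canned tuna $0.8077, hummus $1.0000.
Take 2 servings of black beans: +6.4 mg iron for $1.40 (total $1.40, still need 2.5 mg).
Take 0.8065 servings of tofu: +2.5 mg iron for $0.85 (total $2.25, still need 0.0 mg).
Greedy by cheapest-per-mg is optimal for a single linear constraint, so the minimum cost is $2.25.

$2.25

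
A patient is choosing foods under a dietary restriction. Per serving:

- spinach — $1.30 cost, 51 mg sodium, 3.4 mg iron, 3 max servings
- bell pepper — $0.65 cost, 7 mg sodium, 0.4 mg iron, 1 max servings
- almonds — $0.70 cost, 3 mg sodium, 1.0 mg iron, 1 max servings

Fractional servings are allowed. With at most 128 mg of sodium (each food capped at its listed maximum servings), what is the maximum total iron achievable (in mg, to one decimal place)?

9.3 mg

Iron per mg sodium: almonds 0.3333, spinach 0.06667, bell pepper 0.05714.
Take 1 serving of almonds: uses 3 mg sodium, +1.0 mg iron (running total 1.0 mg).
Take 2.451 servings of spinach: uses 125 mg sodium, +8.3 mg iron (running total 9.3 mg).
Filling greedily by iron-per-mg sodium is optimal for one linear limit, giving 9.3 mg.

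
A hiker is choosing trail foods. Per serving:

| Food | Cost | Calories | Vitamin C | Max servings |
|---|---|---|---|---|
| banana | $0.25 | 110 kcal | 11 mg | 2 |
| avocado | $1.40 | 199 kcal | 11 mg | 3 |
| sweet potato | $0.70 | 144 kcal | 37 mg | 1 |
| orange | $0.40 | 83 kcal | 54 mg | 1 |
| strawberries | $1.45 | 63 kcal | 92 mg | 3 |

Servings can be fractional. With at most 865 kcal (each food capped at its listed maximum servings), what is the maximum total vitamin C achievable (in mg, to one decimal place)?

Vitamin C per kcal: strawberries 1.46, orange 0.6506, sweet potato 0.2569, banana 0.1, avocado 0.05528.
Take 3 servings of strawberries: uses 189 kcal, +276.0 mg vitamin C (running total 276.0 mg).
Take 1 serving of orange: uses 83 kcal, +54.0 mg vitamin C (running total 330.0 mg).
Take 1 serving of sweet potato: uses 144 kcal, +37.0 mg vitamin C (running total 367.0 mg).
Take 2 servings of banana: uses 220 kcal, +22.0 mg vitamin C (running total 389.0 mg).
Take 1.151 servings of avocado: uses 229 kcal, +12.7 mg vitamin C (running total 401.7 mg).
Greedy by best ratio exhausts the calories allowance optimally: 401.7 mg.

401.7 mg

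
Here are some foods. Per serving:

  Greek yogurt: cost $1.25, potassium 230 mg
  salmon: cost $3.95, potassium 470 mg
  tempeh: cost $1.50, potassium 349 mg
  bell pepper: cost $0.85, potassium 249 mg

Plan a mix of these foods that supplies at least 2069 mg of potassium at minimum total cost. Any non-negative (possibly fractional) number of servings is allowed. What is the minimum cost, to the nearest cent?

Cost per mg of potassium: bell pepper $0.0034, tempeh $0.0043, Greek yogurt $0.0054, salmon $0.0084.
With no serving limits, use only bell pepper: 2069 mg / 249 mg = 8.309 servings × $0.85 = $7.06.

$7.06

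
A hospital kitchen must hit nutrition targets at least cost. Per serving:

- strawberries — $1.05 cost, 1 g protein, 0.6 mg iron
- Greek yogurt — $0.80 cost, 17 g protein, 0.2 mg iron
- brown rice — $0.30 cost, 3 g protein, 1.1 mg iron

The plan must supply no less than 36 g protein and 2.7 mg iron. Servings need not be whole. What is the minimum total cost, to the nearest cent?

$2.03

For a min-cost LP with two ≥-constraints, a basic feasible solution has at most two positive variables.
strawberries only: max(36/1, 2.7/0.6) = 36 servings → $37.80.
Greek yogurt only: max(36/17, 2.7/0.2) = 13.5 servings → $10.80.
brown rice only: max(36/3, 2.7/1.1) = 12 servings → $3.60.
strawberries + Greek yogurt with both tight: 3.87 servings and 1.89 servings → $5.58.
strawberries + brown rice: the both-tight solution has a negative serving — not a feasible corner.
Greek yogurt + brown rice with both tight: 1.74 servings and 2.138 servings → $2.03.
Cheapest feasible corner: $2.03.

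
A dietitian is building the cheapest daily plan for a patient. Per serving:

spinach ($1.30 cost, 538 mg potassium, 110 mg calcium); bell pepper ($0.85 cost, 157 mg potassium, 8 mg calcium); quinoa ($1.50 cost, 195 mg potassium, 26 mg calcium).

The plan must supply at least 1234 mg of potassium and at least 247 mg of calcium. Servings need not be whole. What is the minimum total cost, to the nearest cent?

Check every corner: each single food scaled to meet both minima, and each pair solved so both constraints bind.
spinach only: max(1234/538, 247/110) = 2.294 servings → $2.98.
bell pepper only: max(1234/157, 247/8) = 30.88 servings → $26.24.
quinoa only: max(1234/195, 247/26) = 9.5 servings → $14.25.
spinach + bell pepper with both tight: 2.229 servings and 0.2201 servings → $3.09.
spinach + quinoa with both tight: 2.155 servings and 0.3825 servings → $3.38.
bell pepper + quinoa: the both-tight solution has a negative serving — not a feasible corner.
Cheapest feasible corner: $2.98.

$2.98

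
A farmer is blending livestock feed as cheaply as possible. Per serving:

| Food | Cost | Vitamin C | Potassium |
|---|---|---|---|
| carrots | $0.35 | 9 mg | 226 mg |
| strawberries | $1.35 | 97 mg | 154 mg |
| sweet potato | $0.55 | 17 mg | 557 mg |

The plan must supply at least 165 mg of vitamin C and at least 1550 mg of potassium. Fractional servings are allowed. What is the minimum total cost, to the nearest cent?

$3.06

Check every corner: each single food scaled to meet both minima, and each pair solved so both constraints bind.
carrots only: max(165/9, 1550/226) = 18.33 servings → $6.42.
strawberries only: max(165/97, 1550/154) = 10.06 servings → $13.59.
sweet potato only: max(165/17, 1550/557) = 9.706 servings → $5.34.
carrots + strawberries with both tight: 6.084 servings and 1.137 servings → $3.66.
carrots + sweet potato with both targets exact would need a negative amount; discard.
strawberries + sweet potato with both tight: 1.275 servings and 2.43 servings → $3.06.
So the least-cost plan costs $3.06.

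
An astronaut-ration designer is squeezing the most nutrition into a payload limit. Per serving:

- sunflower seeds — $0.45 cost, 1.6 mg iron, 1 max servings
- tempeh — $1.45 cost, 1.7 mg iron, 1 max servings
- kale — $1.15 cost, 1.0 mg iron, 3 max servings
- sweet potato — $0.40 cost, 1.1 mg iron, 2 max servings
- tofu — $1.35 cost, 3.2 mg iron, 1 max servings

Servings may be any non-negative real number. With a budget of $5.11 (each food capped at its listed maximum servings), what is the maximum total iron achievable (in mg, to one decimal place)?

Iron per dollar: sunflower seeds 3.556, sweet potato 2.75, tofu 2.37, tempeh 1.172, kale 0.8696.
Take 1 serving of sunflower seeds: spends $0.45, +1.6 mg iron (running total 1.6 mg).
Take 2 servings of sweet potato: spends $0.80, +2.2 mg iron (running total 3.8 mg).
Take 1 serving of tofu: spends $1.35, +3.2 mg iron (running total 7.0 mg).
Take 1 serving of tempeh: spends $1.45, +1.7 mg iron (running total 8.7 mg).
Take 0.9217 servings of kale: spends $1.06, +0.9 mg iron (running total 9.6 mg).
Filling greedily by iron-per-dollar is optimal for one linear limit, giving 9.6 mg.

9.6 mg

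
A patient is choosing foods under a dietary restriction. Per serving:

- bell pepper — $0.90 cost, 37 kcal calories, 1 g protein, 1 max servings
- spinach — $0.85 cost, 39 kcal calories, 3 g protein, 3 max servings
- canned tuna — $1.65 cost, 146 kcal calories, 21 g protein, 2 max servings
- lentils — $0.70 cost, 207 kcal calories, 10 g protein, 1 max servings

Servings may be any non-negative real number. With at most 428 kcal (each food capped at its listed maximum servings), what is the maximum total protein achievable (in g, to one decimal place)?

51.9 g

Protein per kcal: canned tuna 0.1438, spinach 0.07692, lentils 0.04831, bell pepper 0.02703.
Take 2 servings of canned tuna: uses 292 kcal, +42.0 g protein (running total 42.0 g).
Take 3 servings of spinach: uses 117 kcal, +9.0 g protein (running total 51.0 g).
Take 0.09179 servings of lentils: uses 19 kcal, +0.9 g protein (running total 51.9 g).
Filling greedily by protein-per-kcal is optimal for one linear limit, giving 51.9 g.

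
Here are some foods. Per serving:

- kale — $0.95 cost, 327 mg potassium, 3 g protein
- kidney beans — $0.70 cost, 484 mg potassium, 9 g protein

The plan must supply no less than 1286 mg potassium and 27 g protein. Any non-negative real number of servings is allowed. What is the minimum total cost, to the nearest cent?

Check every corner: each single food scaled to meet both minima, and each pair solved so both constraints bind.
kale only: max(1286/327, 27/3) = 9 servings → $8.55.
kidney beans only: max(1286/484, 27/9) = 3 servings → $2.10.
kale + kidney beans: the both-tight solution has a negative serving — not a feasible corner.
So the least-cost plan costs $2.10.

$2.10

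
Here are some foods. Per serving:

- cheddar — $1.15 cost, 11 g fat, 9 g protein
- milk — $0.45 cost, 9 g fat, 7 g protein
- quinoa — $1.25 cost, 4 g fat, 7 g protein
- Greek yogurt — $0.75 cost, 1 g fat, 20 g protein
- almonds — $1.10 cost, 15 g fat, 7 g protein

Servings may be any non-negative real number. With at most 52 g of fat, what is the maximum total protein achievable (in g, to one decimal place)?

Protein per g fat: Greek yogurt 20, quinoa 1.75, cheddar 0.8182, milk 0.7778, almonds 0.4667.
With no serving limits, spend the whole fat allowance on Greek yogurt: 52 g / 1 g × 20 g = 1040.0 g.

1040.0 g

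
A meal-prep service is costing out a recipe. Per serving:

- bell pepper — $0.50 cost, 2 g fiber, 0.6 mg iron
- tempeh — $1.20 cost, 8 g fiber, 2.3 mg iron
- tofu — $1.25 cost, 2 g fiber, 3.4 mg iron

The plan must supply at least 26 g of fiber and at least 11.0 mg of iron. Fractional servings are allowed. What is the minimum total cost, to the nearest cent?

Two binding constraints pin down two serving amounts, so the optimal mix uses at most two foods. The candidates are each food alone (scaled to the tighter of fiber/iron) and each pair with both constraints tight.
bell pepper only: max(26/2, 11.0/0.6) = 18.33 servings → $9.17.
tempeh only: max(26/8, 11.0/2.3) = 4.783 servings → $5.74.
tofu only: max(26/2, 11.0/3.4) = 13 servings → $16.25.
bell pepper + tempeh: the both-tight solution has a negative serving — not a feasible corner.
bell pepper + tofu with both tight: 11.86 servings and 1.143 servings → $7.36.
tempeh + tofu with both tight: 2.938 servings and 1.248 servings → $5.09.
The minimum over all feasible corners is $5.09.

$5.09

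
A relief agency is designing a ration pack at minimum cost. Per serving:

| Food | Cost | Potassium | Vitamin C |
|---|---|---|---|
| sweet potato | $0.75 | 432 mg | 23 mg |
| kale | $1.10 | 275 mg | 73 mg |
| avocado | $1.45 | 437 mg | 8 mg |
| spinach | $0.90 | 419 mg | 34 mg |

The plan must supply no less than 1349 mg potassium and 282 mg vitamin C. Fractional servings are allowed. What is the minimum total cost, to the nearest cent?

$4.58

sweet potato only: max(1349/432, 282/23) = 12.26 servings → $9.20.
kale only: max(1349/275, 282/73) = 4.905 servings → $5.40.
avocado only: max(1349/437, 282/8) = 35.25 servings → $51.11.
spinach only: max(1349/419, 282/34) = 8.294 servings → $7.46.
sweet potato + kale with both tight: 0.8301 servings and 3.601 servings → $4.58.
sweet potato + avocado with both targets exact would need a negative amount; discard.
sweet potato + spinach: intersection lies outside the first quadrant.
kale + avocado with both tight: 3.786 servings and 0.7046 servings → $5.19.
kale + spinach with both tight: 3.404 servings and 0.9854 servings → $4.63.
avocado + spinach: the both-tight solution has a negative serving — not a feasible corner.
Cheapest feasible corner: $4.58.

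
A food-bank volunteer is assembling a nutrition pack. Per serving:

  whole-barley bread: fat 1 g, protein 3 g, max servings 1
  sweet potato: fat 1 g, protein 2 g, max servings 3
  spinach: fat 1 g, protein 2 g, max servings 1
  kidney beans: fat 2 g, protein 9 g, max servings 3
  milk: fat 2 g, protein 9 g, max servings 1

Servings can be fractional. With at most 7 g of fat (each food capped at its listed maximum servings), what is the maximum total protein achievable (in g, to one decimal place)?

Protein per g fat: kidney beans 4.5, milk 4.5, whole-barley bread 3, sweet potato 2, spinach 2.
Take 3 servings of kidney beans: uses 6 g fat, +27.0 g protein (running total 27.0 g).
Take 0.5 servings of milk: uses 1 g fat, +4.5 g protein (running total 31.5 g).
Greedy by best ratio exhausts the fat allowance optimally: 31.5 g.

31.5 g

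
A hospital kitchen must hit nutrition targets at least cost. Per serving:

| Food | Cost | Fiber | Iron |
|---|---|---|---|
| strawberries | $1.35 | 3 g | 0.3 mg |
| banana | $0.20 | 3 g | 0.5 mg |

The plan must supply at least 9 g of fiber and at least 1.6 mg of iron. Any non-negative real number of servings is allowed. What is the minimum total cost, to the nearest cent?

$0.64

Two binding constraints pin down two serving amounts, so the optimal mix uses at most two foods. The candidates are each food alone (scaled to the tighter of fiber/iron) and each pair with both constraints tight.
strawberries only: max(9/3, 1.6/0.3) = 5.333 servings → $7.20.
banana only: max(9/3, 1.6/0.5) = 3.2 servings → $0.64.
strawberries + banana with both targets exact would need a negative amount; discard.
The minimum over all feasible corners is $0.64.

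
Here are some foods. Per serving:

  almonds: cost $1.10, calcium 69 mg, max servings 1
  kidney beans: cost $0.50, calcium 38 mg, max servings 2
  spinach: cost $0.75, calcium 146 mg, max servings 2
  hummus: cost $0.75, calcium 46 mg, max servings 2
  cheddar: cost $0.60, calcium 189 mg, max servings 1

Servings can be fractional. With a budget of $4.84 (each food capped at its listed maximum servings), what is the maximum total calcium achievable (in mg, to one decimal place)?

665.3 mg

Calcium per dollar: cheddar 315, spinach 194.7, kidney beans 76, almonds 62.73, hummus 61.33.
Take 1 serving of cheddar: spends $0.60, +189.0 mg calcium (running total 189.0 mg).
Take 2 servings of spinach: spends $1.50, +292.0 mg calcium (running total 481.0 mg).
Take 2 servings of kidney beans: spends $1.00, +76.0 mg calcium (running total 557.0 mg).
Take 1 serving of almonds: spends $1.10, +69.0 mg calcium (running total 626.0 mg).
Take 0.8533 servings of hummus: spends $0.64, +39.3 mg calcium (running total 665.3 mg).
Greedy by best ratio exhausts the cost allowance optimally: 665.3 mg.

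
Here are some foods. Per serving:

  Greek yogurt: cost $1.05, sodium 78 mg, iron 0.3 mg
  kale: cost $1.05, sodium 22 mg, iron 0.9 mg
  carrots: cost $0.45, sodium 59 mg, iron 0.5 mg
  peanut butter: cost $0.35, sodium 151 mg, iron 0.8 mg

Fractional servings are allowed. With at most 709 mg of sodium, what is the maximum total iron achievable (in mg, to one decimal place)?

Iron per mg sodium: kale 0.04091, carrots 0.008475, peanut butter 0.005298, Greek yogurt 0.003846.
With no serving limits, spend the whole sodium allowance on kale: 709 mg / 22 mg × 0.9 mg = 29.0 mg.

29.0 mg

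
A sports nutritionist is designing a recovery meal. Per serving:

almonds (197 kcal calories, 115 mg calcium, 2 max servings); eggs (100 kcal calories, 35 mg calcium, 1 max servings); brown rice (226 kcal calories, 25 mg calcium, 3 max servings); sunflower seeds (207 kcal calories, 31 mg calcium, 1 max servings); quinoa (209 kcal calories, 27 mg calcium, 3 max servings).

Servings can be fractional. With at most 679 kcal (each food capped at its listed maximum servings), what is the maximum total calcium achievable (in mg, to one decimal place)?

Calcium per kcal: almonds 0.5838, eggs 0.35, sunflower seeds 0.1498, quinoa 0.1292, brown rice 0.1106.
Take 2 servings of almonds: uses 394 kcal, +230.0 mg calcium (running total 230.0 mg).
Take 1 serving of eggs: uses 100 kcal, +35.0 mg calcium (running total 265.0 mg).
Take 0.8937 servings of sunflower seeds: uses 185 kcal, +27.7 mg calcium (running total 292.7 mg).
Greedy by best ratio exhausts the calories allowance optimally: 292.7 mg.

292.7 mg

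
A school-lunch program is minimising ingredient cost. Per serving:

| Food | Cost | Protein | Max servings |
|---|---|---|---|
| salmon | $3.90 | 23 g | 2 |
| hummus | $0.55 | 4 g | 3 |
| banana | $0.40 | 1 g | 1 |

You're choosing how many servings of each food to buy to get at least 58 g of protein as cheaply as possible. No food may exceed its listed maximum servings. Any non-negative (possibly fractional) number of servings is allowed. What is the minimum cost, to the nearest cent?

$9.45

Cost per g of protein: hummus $0.1375, salmon $0.1696, banana $0.4000.
Take 3 servings of hummus: +12.0 g protein for $1.65 (total $1.65, still need 46.0 g).
Take 2 servings of salmon: +46.0 g protein for $7.80 (total $9.45, still need 0.0 g).
Filling from the cheapest source first is optimal under one linear minimum: $9.45.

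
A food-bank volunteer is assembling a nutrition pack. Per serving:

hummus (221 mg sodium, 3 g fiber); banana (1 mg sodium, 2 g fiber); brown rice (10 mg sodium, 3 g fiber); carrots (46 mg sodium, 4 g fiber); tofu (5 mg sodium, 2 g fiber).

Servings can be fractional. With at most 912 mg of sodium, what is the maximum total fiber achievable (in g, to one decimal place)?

1824.0 g

Fiber per mg sodium: banana 2, tofu 0.4, brown rice 0.3, carrots 0.08696, hummus 0.01357.
With no serving limits, spend the whole sodium allowance on banana: 912 mg / 1 mg × 2 g = 1824.0 g.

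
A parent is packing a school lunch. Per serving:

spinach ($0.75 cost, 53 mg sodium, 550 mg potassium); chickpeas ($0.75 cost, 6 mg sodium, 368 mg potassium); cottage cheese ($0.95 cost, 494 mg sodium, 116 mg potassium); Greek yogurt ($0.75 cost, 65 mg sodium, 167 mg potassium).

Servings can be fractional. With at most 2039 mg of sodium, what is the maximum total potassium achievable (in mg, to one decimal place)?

125058.7 mg

Potassium per mg sodium: chickpeas 61.33, spinach 10.38, Greek yogurt 2.569, cottage cheese 0.2348.
With no serving limits, spend the whole sodium allowance on chickpeas: 2039 mg / 6 mg × 368 mg = 125058.7 mg.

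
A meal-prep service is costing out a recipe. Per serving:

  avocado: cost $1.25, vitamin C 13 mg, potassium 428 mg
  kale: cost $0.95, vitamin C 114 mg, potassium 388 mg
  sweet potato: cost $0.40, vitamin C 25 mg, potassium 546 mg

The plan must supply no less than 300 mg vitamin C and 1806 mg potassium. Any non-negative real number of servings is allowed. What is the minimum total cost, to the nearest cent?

$2.83

Minimising a linear cost over {vitamin C ≥ 300, potassium ≥ 1806, servings ≥ 0} — the optimum is at a vertex, using one or two foods.
avocado only: max(300/13, 1806/428) = 23.08 servings → $28.85.
kale only: max(300/114, 1806/388) = 4.655 servings → $4.42.
sweet potato only: max(300/25, 1806/546) = 12 servings → $4.80.
avocado + kale with both tight: 2.045 servings and 2.398 servings → $4.84.
avocado + sweet potato with both targets exact would need a negative amount; discard.
kale + sweet potato with both tight: 2.258 servings and 1.703 servings → $2.83.
So the least-cost plan costs $2.83.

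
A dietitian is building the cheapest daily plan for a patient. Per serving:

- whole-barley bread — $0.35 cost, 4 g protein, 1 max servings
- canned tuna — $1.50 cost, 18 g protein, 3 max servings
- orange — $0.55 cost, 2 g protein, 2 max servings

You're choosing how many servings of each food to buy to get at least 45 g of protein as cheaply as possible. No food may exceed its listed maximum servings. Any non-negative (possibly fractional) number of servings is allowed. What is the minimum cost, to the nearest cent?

$3.75

Cost per g of protein: canned tuna $0.0833, whole-barley bread $0.0875, orange $0.2750.
Take 2.5 servings of canned tuna: +45.0 g protein for $3.75 (total $3.75, still need 0.0 g).
Greedy by cheapest-per-g is optimal for a single linear constraint, so the minimum cost is $3.75.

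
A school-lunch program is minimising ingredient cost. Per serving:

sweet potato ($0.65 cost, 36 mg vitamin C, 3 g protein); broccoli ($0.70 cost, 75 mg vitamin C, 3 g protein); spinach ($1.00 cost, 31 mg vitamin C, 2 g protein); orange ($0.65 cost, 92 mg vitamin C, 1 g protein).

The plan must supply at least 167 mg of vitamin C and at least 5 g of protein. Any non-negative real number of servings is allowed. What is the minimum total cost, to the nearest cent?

Minimising a linear cost over {vitamin C ≥ 167, protein ≥ 5, servings ≥ 0} — the optimum is at a vertex, using one or two foods.
sweet potato only: max(167/36, 5/3) = 4.639 servings → $3.02.
broccoli only: max(167/75, 5/3) = 2.227 servings → $1.56.
spinach only: max(167/31, 5/2) = 5.387 servings → $5.39.
orange only: max(167/92, 5/1) = 5 servings → $3.25.
sweet potato + broccoli: the both-tight solution has a negative serving — not a feasible corner.
sweet potato + spinach: intersection lies outside the first quadrant.
sweet potato + orange with both tight: 1.221 servings and 1.337 servings → $1.66.
broccoli + spinach: the both-tight solution has a negative serving — not a feasible corner.
broccoli + orange with both tight: 1.458 servings and 0.6269 servings → $1.43.
spinach + orange with both tight: 1.915 servings and 1.17 servings → $2.68.
The minimum over all feasible corners is $1.43.

$1.43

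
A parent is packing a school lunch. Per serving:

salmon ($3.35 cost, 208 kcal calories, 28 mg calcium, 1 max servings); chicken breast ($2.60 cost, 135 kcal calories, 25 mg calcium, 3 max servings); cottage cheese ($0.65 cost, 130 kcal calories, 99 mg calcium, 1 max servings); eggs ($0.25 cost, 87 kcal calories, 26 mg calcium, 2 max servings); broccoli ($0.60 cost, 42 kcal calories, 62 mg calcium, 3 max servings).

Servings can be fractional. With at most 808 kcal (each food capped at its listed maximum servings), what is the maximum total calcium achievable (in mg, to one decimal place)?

407.0 mg

Calcium per kcal: broccoli 1.476, cottage cheese 0.7615, eggs 0.2989, chicken breast 0.1852, salmon 0.1346.
Take 3 servings of broccoli: uses 126 kcal, +186.0 mg calcium (running total 186.0 mg).
Take 1 serving of cottage cheese: uses 130 kcal, +99.0 mg calcium (running total 285.0 mg).
Take 2 servings of eggs: uses 174 kcal, +52.0 mg calcium (running total 337.0 mg).
Take 2.8 servings of chicken breast: uses 378 kcal, +70.0 mg calcium (running total 407.0 mg).
Filling greedily by calcium-per-kcal is optimal for one linear limit, giving 407.0 mg.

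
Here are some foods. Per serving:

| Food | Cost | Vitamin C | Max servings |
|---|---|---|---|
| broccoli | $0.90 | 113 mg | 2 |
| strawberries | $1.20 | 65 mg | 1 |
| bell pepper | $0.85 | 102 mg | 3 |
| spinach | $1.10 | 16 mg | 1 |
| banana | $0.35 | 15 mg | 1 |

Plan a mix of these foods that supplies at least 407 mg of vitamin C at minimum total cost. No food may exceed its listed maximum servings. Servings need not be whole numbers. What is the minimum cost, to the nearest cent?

$3.31

Cost per mg of vitamin C: broccoli $0.0080, bell pepper $0.0083, strawberries $0.0185, banana $0.0233, spinach $0.0688.
Take 2 servings of broccoli: +226.0 mg vitamin C for $1.80 (total $1.80, still need 181.0 mg).
Take 1.775 servings of bell pepper: +181.0 mg vitamin C for $1.51 (total $3.31, still need 0.0 mg).
Greedy by cheapest-per-mg is optimal for a single linear constraint, so the minimum cost is $3.31.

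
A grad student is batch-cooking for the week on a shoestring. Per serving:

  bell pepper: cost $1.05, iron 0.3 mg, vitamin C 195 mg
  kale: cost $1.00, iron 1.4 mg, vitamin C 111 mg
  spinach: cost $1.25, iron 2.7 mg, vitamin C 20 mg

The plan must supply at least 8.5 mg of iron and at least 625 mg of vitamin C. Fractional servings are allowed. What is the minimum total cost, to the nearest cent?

$5.90

Check every corner: each single food scaled to meet both minima, and each pair solved so both constraints bind.
bell pepper only: max(8.5/0.3, 625/195) = 28.33 servings → $29.75.
kale only: max(8.5/1.4, 625/111) = 6.071 servings → $6.07.
spinach only: max(8.5/2.7, 625/20) = 31.25 servings → $39.06.
bell pepper + kale: the both-tight solution has a negative serving — not a feasible corner.
bell pepper + spinach with both tight: 2.915 servings and 2.824 servings → $6.59.
kale + spinach with both tight: 5.585 servings and 0.2521 servings → $5.90.
So the least-cost plan costs $5.90.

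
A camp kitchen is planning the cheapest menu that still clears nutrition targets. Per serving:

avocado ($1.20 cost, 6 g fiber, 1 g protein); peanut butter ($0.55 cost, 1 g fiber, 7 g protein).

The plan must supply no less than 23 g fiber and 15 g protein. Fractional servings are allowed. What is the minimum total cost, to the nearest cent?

With two linear requirements the optimum uses one or two foods; enumerate the corners.
avocado only: max(23/6, 15/1) = 15 servings → $18.00.
peanut butter only: max(23/1, 15/7) = 23 servings → $12.65.
avocado + peanut butter with both tight: 3.561 servings and 1.634 servings → $5.17.
Cheapest feasible corner: $5.17.

$5.17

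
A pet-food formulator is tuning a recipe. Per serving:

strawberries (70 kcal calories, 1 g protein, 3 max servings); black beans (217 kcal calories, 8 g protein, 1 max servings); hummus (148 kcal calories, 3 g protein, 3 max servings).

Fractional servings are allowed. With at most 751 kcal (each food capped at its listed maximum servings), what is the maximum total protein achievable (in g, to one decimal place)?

18.3 g

Protein per kcal: black beans 0.03687, hummus 0.02027, strawberries 0.01429.
Take 1 serving of black beans: uses 217 kcal, +8.0 g protein (running total 8.0 g).
Take 3 servings of hummus: uses 444 kcal, +9.0 g protein (running total 17.0 g).
Take 1.286 servings of strawberries: uses 90 kcal, +1.3 g protein (running total 18.3 g).
Filling greedily by protein-per-kcal is optimal for one linear limit, giving 18.3 g.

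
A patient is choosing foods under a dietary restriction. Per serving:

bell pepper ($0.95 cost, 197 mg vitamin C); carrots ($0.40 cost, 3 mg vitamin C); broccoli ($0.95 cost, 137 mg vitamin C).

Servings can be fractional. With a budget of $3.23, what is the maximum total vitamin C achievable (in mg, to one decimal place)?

669.8 mg

Vitamin C per dollar: bell pepper 207.4, broccoli 144.2, carrots 7.5.
With no serving limits, spend the whole cost allowance on bell pepper: $3.23 / $0.95 × 197 mg = 669.8 mg.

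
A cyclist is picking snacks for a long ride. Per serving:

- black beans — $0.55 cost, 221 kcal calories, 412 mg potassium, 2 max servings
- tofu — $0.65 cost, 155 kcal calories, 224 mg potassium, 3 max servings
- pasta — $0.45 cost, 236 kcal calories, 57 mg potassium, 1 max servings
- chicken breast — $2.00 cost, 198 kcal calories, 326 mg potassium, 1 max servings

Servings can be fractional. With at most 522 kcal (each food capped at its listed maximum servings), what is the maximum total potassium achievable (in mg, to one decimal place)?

Potassium per kcal: black beans 1.864, chicken breast 1.646, tofu 1.445, pasta 0.2415.
Take 2 servings of black beans: uses 442 kcal, +824.0 mg potassium (running total 824.0 mg).
Take 0.404 servings of chicken breast: uses 80 kcal, +131.7 mg potassium (running total 955.7 mg).
Greedy by best ratio exhausts the calories allowance optimally: 955.7 mg.

955.7 mg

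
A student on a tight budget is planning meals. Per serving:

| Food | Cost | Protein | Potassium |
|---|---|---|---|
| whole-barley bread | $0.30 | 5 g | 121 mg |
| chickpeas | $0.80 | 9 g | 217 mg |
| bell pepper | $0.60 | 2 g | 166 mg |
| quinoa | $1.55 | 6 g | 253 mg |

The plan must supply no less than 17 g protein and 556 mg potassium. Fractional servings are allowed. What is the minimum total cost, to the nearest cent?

$1.38

With two linear requirements the optimum uses one or two foods; enumerate the corners.
whole-barley bread only: max(17/5, 556/121) = 4.595 servings → $1.38.
chickpeas only: max(17/9, 556/217) = 2.562 servings → $2.05.
bell pepper only: max(17/2, 556/166) = 8.5 servings → $5.10.
quinoa only: max(17/6, 556/253) = 2.833 servings → $4.39.
whole-barley bread + chickpeas: the both-tight solution has a negative serving — not a feasible corner.
whole-barley bread + bell pepper with both tight: 2.908 servings and 1.23 servings → $1.61.
whole-barley bread + quinoa with both tight: 1.79 servings and 1.341 servings → $2.62.
chickpeas + bell pepper with both tight: 1.613 servings and 1.241 servings → $2.03.
chickpeas + quinoa with both tight: 0.9897 servings and 1.349 servings → $2.88.
bell pepper + quinoa with both targets exact would need a negative amount; discard.
So the least-cost plan costs $1.38.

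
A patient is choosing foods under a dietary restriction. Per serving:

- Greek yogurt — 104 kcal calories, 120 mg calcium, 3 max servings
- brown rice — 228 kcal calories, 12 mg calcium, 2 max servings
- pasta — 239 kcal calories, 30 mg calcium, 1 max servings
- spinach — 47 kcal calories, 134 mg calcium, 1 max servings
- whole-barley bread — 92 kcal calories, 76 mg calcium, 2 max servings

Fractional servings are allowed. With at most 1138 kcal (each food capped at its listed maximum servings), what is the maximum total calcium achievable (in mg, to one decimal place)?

694.7 mg

Calcium per kcal: spinach 2.851, Greek yogurt 1.154, whole-barley bread 0.8261, pasta 0.1255, brown rice 0.05263.
Take 1 serving of spinach: uses 47 kcal, +134.0 mg calcium (running total 134.0 mg).
Take 3 servings of Greek yogurt: uses 312 kcal, +360.0 mg calcium (running total 494.0 mg).
Take 2 servings of whole-barley bread: uses 184 kcal, +152.0 mg calcium (running total 646.0 mg).
Take 1 serving of pasta: uses 239 kcal, +30.0 mg calcium (running total 676.0 mg).
Take 1.561 servings of brown rice: uses 356 kcal, +18.7 mg calcium (running total 694.7 mg).
Greedy by best ratio exhausts the calories allowance optimally: 694.7 mg.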